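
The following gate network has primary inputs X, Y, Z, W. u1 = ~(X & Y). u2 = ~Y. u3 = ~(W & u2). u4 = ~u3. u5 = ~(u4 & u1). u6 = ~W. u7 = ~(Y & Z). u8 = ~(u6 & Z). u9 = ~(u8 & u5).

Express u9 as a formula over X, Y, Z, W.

u1 = ~(X & Y)
u2 = ~Y
u3 = ~(W & u2) = ~(W & ~Y)
u4 = ~u3 = ~(~(W & ~Y))
u5 = ~(u4 & u1) = ~(~(~(W & ~Y)) & (~(X & Y)))
u6 = ~W
u8 = ~(u6 & Z) = ~(~W & Z)
u9 = ~(u8 & u5) = ~((~(~W & Z)) & (~(~(~(W & ~Y)) & (~(X & Y)))))

~((~(~W & Z)) & (~(~(~(W & ~Y)) & (~(X & Y)))))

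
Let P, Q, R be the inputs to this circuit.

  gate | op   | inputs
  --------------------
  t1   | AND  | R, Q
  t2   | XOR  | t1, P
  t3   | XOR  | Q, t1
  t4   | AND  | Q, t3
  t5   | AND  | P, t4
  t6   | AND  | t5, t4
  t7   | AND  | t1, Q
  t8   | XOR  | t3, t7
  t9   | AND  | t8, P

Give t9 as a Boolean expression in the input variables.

((Q XOR (R AND Q)) XOR ((R AND Q) AND Q)) AND P

t1 = R AND Q
t3 = Q XOR t1 = Q XOR (R AND Q)
t7 = t1 AND Q = (R AND Q) AND Q
t8 = t3 XOR t7 = (Q XOR (R AND Q)) XOR ((R AND Q) AND Q)
t9 = t8 AND P = ((Q XOR (R AND Q)) XOR ((R AND Q) AND Q)) AND P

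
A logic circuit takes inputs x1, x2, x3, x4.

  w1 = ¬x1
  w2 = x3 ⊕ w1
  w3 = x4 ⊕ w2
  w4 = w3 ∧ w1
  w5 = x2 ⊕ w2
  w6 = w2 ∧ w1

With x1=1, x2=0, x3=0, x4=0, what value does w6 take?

w1 = ¬1 = 0
w2 = 0 ⊕ 0 = 0
w6 = 0 ∧ 0 = 0

0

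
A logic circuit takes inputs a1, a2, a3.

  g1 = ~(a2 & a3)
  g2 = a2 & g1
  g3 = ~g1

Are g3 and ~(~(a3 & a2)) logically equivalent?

g1 = ~(a2 & a3)
g3 = ~g1 = ~(~(a2 & a3))
At a1=0, a2=0, a3=0: circuit gives 0, formula gives 0.
At a1=0, a2=1, a3=1: circuit gives 1, formula gives 1.
Agrees on all 8 inputs.

Yes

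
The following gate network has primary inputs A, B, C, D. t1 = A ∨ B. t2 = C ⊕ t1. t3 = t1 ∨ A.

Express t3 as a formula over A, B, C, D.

(A ∨ B) ∨ A

t1 = A ∨ B
t3 = t1 ∨ A = (A ∨ B) ∨ A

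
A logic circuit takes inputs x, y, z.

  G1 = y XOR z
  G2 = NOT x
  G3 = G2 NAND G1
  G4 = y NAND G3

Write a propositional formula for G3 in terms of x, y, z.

G1 = y XOR z
G2 = NOT x
G3 = G2 NAND G1 = NOT x NAND (y XOR z)

NOT x NAND (y XOR z)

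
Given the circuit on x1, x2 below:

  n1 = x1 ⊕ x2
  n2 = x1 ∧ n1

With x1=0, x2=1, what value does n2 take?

0

n1 = 0 ⊕ 1 = 1
n2 = 0 ∧ 1 = 0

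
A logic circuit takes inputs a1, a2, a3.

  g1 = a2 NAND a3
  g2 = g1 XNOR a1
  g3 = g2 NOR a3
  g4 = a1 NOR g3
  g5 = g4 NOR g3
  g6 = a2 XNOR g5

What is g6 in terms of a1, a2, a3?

a2 XNOR ((a1 NOR (((a2 NAND a3) XNOR a1) NOR a3)) NOR (((a2 NAND a3) XNOR a1) NOR a3))

g1 = a2 NAND a3
g2 = g1 XNOR a1 = (a2 NAND a3) XNOR a1
g3 = g2 NOR a3 = ((a2 NAND a3) XNOR a1) NOR a3
g4 = a1 NOR g3 = a1 NOR (((a2 NAND a3) XNOR a1) NOR a3)
g5 = g4 NOR g3 = (a1 NOR (((a2 NAND a3) XNOR a1) NOR a3)) NOR (((a2 NAND a3) XNOR a1) NOR a3)
g6 = a2 XNOR g5 = a2 XNOR ((a1 NOR (((a2 NAND a3) XNOR a1) NOR a3)) NOR (((a2 NAND a3) XNOR a1) NOR a3))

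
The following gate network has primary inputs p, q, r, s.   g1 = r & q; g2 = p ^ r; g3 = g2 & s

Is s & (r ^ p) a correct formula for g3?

g2 = p ^ r
g3 = g2 & s = (p ^ r) & s
At p=0, q=0, r=0, s=0: circuit gives 0, formula gives 0.
At p=0, q=0, r=1, s=1: circuit gives 1, formula gives 1.
Agrees on all 16 inputs.

Yes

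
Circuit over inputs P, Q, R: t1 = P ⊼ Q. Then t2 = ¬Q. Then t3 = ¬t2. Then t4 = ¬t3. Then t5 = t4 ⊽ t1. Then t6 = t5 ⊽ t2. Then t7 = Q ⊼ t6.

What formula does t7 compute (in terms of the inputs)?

t1 = P ⊼ Q
t2 = ¬Q
t3 = ¬t2 = ¬¬Q
t4 = ¬t3 = ¬¬¬Q
t5 = t4 ⊽ t1 = ¬¬¬Q ⊽ (P ⊼ Q)
t6 = t5 ⊽ t2 = (¬¬¬Q ⊽ (P ⊼ Q)) ⊽ ¬Q
t7 = Q ⊼ t6 = Q ⊼ ((¬¬¬Q ⊽ (P ⊼ Q)) ⊽ ¬Q)

Q ⊼ ((¬¬¬Q ⊽ (P ⊼ Q)) ⊽ ¬Q)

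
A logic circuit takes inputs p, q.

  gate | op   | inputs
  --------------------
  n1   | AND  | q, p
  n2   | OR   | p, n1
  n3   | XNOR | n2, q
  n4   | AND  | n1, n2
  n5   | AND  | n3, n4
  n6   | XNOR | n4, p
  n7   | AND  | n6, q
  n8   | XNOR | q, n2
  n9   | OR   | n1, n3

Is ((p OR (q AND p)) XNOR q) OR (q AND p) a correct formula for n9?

n1 = q AND p
n2 = p OR n1 = p OR (q AND p)
n3 = n2 XNOR q = (p OR (q AND p)) XNOR q
n9 = n1 OR n3 = (q AND p) OR ((p OR (q AND p)) XNOR q)
At p=0, q=1: circuit gives 0, formula gives 0.
At p=0, q=0: circuit gives 1, formula gives 1.
Agrees on all 4 inputs.

Yes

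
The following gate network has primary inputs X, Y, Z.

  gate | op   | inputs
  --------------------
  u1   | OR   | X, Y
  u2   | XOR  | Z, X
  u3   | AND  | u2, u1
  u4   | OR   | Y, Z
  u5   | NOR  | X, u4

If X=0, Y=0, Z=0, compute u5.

u4 = 0 OR 0 = 0
u5 = 0 NOR 0 = 1

1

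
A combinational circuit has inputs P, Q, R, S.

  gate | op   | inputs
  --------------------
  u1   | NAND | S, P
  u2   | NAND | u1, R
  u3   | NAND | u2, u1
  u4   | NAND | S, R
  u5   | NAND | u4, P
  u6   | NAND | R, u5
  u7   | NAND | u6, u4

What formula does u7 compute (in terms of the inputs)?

u4 = S NAND R
u5 = u4 NAND P = (S NAND R) NAND P
u6 = R NAND u5 = R NAND ((S NAND R) NAND P)
u7 = u6 NAND u4 = (R NAND ((S NAND R) NAND P)) NAND (S NAND R)

(R NAND ((S NAND R) NAND P)) NAND (S NAND R)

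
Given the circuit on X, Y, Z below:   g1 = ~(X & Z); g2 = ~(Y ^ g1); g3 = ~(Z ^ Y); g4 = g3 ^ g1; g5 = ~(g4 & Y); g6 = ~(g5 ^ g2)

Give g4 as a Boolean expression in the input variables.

g1 = ~(X & Z)
g3 = ~(Z ^ Y)
g4 = g3 ^ g1 = (~(Z ^ Y)) ^ (~(X & Z))

(~(Z ^ Y)) ^ (~(X & Z))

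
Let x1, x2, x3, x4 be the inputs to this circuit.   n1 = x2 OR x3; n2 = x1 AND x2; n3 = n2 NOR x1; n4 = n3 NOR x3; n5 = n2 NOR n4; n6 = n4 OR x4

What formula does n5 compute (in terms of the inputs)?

(x1 AND x2) NOR (((x1 AND x2) NOR x1) NOR x3)

n2 = x1 AND x2
n3 = n2 NOR x1 = (x1 AND x2) NOR x1
n4 = n3 NOR x3 = ((x1 AND x2) NOR x1) NOR x3
n5 = n2 NOR n4 = (x1 AND x2) NOR (((x1 AND x2) NOR x1) NOR x3)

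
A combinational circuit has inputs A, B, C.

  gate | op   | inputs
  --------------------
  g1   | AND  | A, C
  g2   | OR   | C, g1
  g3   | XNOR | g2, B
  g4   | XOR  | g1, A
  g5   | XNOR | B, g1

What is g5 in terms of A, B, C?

g1 = A AND C
g5 = B XNOR g1 = B XNOR (A AND C)

B XNOR (A AND C)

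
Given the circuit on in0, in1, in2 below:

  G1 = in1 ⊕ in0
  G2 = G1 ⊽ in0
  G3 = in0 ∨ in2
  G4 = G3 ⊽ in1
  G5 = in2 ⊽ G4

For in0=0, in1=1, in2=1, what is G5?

0

G3 = 0 ∨ 1 = 1
G4 = 1 ⊽ 1 = 0
G5 = 1 ⊽ 0 = 0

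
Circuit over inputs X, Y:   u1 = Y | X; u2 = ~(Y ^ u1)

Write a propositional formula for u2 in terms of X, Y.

~(Y ^ (Y | X))

u1 = Y | X
u2 = ~(Y ^ u1) = ~(Y ^ (Y | X))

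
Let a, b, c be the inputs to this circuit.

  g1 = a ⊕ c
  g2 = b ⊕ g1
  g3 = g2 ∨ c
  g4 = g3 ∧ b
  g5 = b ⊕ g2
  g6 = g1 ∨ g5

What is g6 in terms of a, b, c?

(a ⊕ c) ∨ (b ⊕ (b ⊕ (a ⊕ c)))

g1 = a ⊕ c
g2 = b ⊕ g1 = b ⊕ (a ⊕ c)
g5 = b ⊕ g2 = b ⊕ (b ⊕ (a ⊕ c))
g6 = g1 ∨ g5 = (a ⊕ c) ∨ (b ⊕ (b ⊕ (a ⊕ c)))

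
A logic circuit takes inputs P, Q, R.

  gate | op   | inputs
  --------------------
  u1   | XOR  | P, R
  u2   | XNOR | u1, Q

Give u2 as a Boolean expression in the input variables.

u1 = P XOR R
u2 = u1 XNOR Q = (P XOR R) XNOR Q

(P XOR R) XNOR Q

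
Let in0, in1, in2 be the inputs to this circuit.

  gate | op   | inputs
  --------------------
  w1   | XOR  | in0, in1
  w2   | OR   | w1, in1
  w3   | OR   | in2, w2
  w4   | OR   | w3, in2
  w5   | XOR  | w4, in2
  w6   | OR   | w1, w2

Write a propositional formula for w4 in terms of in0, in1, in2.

(in2 OR ((in0 XOR in1) OR in1)) OR in2

w1 = in0 XOR in1
w2 = w1 OR in1 = (in0 XOR in1) OR in1
w3 = in2 OR w2 = in2 OR ((in0 XOR in1) OR in1)
w4 = w3 OR in2 = (in2 OR ((in0 XOR in1) OR in1)) OR in2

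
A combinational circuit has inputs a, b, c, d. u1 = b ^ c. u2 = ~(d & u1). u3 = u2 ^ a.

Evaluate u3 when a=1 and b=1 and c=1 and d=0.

0

u1 = 1 ^ 1 = 0
u2 = ~(0 & 0) = 1
u3 = 1 ^ 1 = 0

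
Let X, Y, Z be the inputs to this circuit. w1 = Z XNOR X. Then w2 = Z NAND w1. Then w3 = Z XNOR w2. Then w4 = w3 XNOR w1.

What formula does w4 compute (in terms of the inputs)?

(Z XNOR (Z NAND (Z XNOR X))) XNOR (Z XNOR X)

w1 = Z XNOR X
w2 = Z NAND w1 = Z NAND (Z XNOR X)
w3 = Z XNOR w2 = Z XNOR (Z NAND (Z XNOR X))
w4 = w3 XNOR w1 = (Z XNOR (Z NAND (Z XNOR X))) XNOR (Z XNOR X)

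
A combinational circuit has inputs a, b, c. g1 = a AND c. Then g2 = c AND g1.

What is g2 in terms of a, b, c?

c AND (a AND c)

g1 = a AND c
g2 = c AND g1 = c AND (a AND c)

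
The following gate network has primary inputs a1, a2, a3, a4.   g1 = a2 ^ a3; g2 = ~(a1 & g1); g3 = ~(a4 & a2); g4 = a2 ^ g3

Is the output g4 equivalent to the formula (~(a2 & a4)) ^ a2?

Yes

g3 = ~(a4 & a2)
g4 = a2 ^ g3 = a2 ^ (~(a4 & a2))
At a1=0, a2=1, a3=0, a4=0: circuit gives 0, formula gives 0.
At a1=0, a2=0, a3=0, a4=0: circuit gives 1, formula gives 1.
Agrees on all 16 inputs.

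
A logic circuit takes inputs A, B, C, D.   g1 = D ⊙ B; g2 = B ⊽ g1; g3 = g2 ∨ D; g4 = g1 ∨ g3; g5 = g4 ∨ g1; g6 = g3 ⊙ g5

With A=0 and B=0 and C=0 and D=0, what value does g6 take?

g1 = 0 ⊙ 0 = 1
g2 = 0 ⊽ 1 = 0
g3 = 0 ∨ 0 = 0
g4 = 1 ∨ 0 = 1
g5 = 1 ∨ 1 = 1
g6 = 0 ⊙ 1 = 0

0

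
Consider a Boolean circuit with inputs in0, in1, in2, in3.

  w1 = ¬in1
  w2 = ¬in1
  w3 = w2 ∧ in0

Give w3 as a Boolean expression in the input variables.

w2 = ¬in1
w3 = w2 ∧ in0 = ¬in1 ∧ in0

¬in1 ∧ in0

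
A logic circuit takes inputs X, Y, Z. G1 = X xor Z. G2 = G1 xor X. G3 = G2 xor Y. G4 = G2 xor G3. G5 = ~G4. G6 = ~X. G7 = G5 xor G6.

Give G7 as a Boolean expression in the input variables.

G1 = X xor Z
G2 = G1 xor X = (X xor Z) xor X
G3 = G2 xor Y = ((X xor Z) xor X) xor Y
G4 = G2 xor G3 = ((X xor Z) xor X) xor (((X xor Z) xor X) xor Y)
G5 = ~G4 = ~(((X xor Z) xor X) xor (((X xor Z) xor X) xor Y))
G6 = ~X
G7 = G5 xor G6 = ~(((X xor Z) xor X) xor (((X xor Z) xor X) xor Y)) xor ~X

~(((X xor Z) xor X) xor (((X xor Z) xor X) xor Y)) xor ~X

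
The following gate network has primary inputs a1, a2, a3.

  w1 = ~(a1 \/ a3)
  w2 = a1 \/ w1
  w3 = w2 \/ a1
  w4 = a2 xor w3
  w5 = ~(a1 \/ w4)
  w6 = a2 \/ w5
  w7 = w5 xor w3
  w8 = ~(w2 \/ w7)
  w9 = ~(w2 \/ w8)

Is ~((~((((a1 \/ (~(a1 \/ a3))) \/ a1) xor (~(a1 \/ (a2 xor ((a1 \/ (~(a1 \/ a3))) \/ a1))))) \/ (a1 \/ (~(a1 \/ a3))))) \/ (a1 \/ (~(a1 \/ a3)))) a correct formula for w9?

w1 = ~(a1 \/ a3)
w2 = a1 \/ w1 = a1 \/ (~(a1 \/ a3))
w3 = w2 \/ a1 = (a1 \/ (~(a1 \/ a3))) \/ a1
w4 = a2 xor w3 = a2 xor ((a1 \/ (~(a1 \/ a3))) \/ a1)
w5 = ~(a1 \/ w4) = ~(a1 \/ (a2 xor ((a1 \/ (~(a1 \/ a3))) \/ a1)))
w7 = w5 xor w3 = (~(a1 \/ (a2 xor ((a1 \/ (~(a1 \/ a3))) \/ a1)))) xor ((a1 \/ (~(a1 \/ a3))) \/ a1)
w8 = ~(w2 \/ w7) = ~((a1 \/ (~(a1 \/ a3))) \/ ((~(a1 \/ (a2 xor ((a1 \/ (~(a1 \/ a3))) \/ a1)))) xor ((a1 \/ (~(a1 \/ a3))) \/ a1)))
w9 = ~(w2 \/ w8) = ~((a1 \/ (~(a1 \/ a3))) \/ (~((a1 \/ (~(a1 \/ a3))) \/ ((~(a1 \/ (a2 xor ((a1 \/ (~(a1 \/ a3))) \/ a1)))) xor ((a1 \/ (~(a1 \/ a3))) \/ a1)))))
At a1=0, a2=0, a3=0: circuit gives 0, formula gives 0.
At a1=0, a2=0, a3=1: circuit gives 1, formula gives 1.
Agrees on all 8 inputs.

Yes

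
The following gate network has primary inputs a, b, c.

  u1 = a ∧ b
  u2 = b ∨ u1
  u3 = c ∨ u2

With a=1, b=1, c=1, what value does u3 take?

u1 = 1 ∧ 1 = 1
u2 = 1 ∨ 1 = 1
u3 = 1 ∨ 1 = 1

1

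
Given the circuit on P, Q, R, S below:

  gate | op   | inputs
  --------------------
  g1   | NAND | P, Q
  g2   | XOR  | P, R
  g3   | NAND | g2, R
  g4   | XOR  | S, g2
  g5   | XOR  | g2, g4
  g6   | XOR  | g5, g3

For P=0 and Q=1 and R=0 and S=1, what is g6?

0

g2 = 0 XOR 0 = 0
g3 = 0 NAND 0 = 1
g4 = 1 XOR 0 = 1
g5 = 0 XOR 1 = 1
g6 = 1 XOR 1 = 0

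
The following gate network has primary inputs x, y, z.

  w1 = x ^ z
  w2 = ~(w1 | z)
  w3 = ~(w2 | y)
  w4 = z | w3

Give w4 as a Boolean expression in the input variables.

z | (~((~((x ^ z) | z)) | y))

w1 = x ^ z
w2 = ~(w1 | z) = ~((x ^ z) | z)
w3 = ~(w2 | y) = ~((~((x ^ z) | z)) | y)
w4 = z | w3 = z | (~((~((x ^ z) | z)) | y))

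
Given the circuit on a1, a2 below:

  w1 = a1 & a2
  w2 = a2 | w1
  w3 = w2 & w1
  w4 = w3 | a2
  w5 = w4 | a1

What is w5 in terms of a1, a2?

(((a2 | (a1 & a2)) & (a1 & a2)) | a2) | a1

w1 = a1 & a2
w2 = a2 | w1 = a2 | (a1 & a2)
w3 = w2 & w1 = (a2 | (a1 & a2)) & (a1 & a2)
w4 = w3 | a2 = ((a2 | (a1 & a2)) & (a1 & a2)) | a2
w5 = w4 | a1 = (((a2 | (a1 & a2)) & (a1 & a2)) | a2) | a1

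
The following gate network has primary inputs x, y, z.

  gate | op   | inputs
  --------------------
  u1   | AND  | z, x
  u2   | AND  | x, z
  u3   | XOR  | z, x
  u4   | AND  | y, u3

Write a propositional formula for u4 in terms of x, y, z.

u3 = z XOR x
u4 = y AND u3 = y AND (z XOR x)

y AND (z XOR x)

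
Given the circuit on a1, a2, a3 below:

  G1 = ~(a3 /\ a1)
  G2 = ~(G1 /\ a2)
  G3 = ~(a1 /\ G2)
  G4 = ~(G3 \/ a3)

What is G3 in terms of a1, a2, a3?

~(a1 /\ (~((~(a3 /\ a1)) /\ a2)))

G1 = ~(a3 /\ a1)
G2 = ~(G1 /\ a2) = ~((~(a3 /\ a1)) /\ a2)
G3 = ~(a1 /\ G2) = ~(a1 /\ (~((~(a3 /\ a1)) /\ a2)))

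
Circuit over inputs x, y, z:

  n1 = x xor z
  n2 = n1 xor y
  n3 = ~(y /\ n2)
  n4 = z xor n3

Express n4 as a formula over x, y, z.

z xor (~(y /\ ((x xor z) xor y)))

n1 = x xor z
n2 = n1 xor y = (x xor z) xor y
n3 = ~(y /\ n2) = ~(y /\ ((x xor z) xor y))
n4 = z xor n3 = z xor (~(y /\ ((x xor z) xor y)))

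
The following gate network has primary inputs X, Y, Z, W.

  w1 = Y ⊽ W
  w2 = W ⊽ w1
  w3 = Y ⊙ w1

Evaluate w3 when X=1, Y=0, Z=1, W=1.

1

w1 = 0 ⊽ 1 = 0
w3 = 0 ⊙ 0 = 1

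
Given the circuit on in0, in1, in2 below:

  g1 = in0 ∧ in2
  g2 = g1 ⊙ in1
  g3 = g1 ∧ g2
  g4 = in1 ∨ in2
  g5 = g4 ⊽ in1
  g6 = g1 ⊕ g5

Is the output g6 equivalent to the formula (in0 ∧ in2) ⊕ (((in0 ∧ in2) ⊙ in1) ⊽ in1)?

No

g1 = in0 ∧ in2
g4 = in1 ∨ in2
g5 = g4 ⊽ in1 = (in1 ∨ in2) ⊽ in1
g6 = g1 ⊕ g5 = (in0 ∧ in2) ⊕ ((in1 ∨ in2) ⊽ in1)
At in0=0, in1=0, in2=0: circuit gives 1, formula gives 0.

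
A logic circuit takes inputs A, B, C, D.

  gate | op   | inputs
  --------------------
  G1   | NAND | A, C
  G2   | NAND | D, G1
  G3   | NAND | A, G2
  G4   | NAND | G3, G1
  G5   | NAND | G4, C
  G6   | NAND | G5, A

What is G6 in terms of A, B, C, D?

G1 = A NAND C
G2 = D NAND G1 = D NAND (A NAND C)
G3 = A NAND G2 = A NAND (D NAND (A NAND C))
G4 = G3 NAND G1 = (A NAND (D NAND (A NAND C))) NAND (A NAND C)
G5 = G4 NAND C = ((A NAND (D NAND (A NAND C))) NAND (A NAND C)) NAND C
G6 = G5 NAND A = (((A NAND (D NAND (A NAND C))) NAND (A NAND C)) NAND C) NAND A

(((A NAND (D NAND (A NAND C))) NAND (A NAND C)) NAND C) NAND A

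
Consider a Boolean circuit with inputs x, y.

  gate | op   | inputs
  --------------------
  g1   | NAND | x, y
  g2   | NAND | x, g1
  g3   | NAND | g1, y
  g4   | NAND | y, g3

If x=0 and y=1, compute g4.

1

g1 = 0 NAND 1 = 1
g3 = 1 NAND 1 = 0
g4 = 1 NAND 0 = 1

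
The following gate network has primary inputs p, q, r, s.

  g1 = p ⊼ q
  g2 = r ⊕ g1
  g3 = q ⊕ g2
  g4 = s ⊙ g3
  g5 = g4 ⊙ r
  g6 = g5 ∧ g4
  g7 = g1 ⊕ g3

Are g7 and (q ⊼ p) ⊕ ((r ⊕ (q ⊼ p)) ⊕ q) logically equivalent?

Yes

g1 = p ⊼ q
g2 = r ⊕ g1 = r ⊕ (p ⊼ q)
g3 = q ⊕ g2 = q ⊕ (r ⊕ (p ⊼ q))
g7 = g1 ⊕ g3 = (p ⊼ q) ⊕ (q ⊕ (r ⊕ (p ⊼ q)))
At p=0, q=0, r=0, s=0: circuit gives 0, formula gives 0.
At p=0, q=0, r=1, s=0: circuit gives 1, formula gives 1.
Agrees on all 16 inputs.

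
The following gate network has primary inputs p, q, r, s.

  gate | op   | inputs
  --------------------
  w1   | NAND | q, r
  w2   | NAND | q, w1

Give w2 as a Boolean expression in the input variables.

w1 = q NAND r
w2 = q NAND w1 = q NAND (q NAND r)

q NAND (q NAND r)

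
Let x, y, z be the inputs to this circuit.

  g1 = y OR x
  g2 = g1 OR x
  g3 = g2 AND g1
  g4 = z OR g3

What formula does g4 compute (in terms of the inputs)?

z OR (((y OR x) OR x) AND (y OR x))

g1 = y OR x
g2 = g1 OR x = (y OR x) OR x
g3 = g2 AND g1 = ((y OR x) OR x) AND (y OR x)
g4 = z OR g3 = z OR (((y OR x) OR x) AND (y OR x))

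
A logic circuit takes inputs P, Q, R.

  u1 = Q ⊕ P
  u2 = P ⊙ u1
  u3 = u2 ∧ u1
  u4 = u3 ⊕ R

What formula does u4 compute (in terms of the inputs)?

((P ⊙ (Q ⊕ P)) ∧ (Q ⊕ P)) ⊕ R

u1 = Q ⊕ P
u2 = P ⊙ u1 = P ⊙ (Q ⊕ P)
u3 = u2 ∧ u1 = (P ⊙ (Q ⊕ P)) ∧ (Q ⊕ P)
u4 = u3 ⊕ R = ((P ⊙ (Q ⊕ P)) ∧ (Q ⊕ P)) ⊕ R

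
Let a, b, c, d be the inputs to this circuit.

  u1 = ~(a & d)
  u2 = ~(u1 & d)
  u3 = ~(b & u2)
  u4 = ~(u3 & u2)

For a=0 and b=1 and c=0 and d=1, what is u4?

1

u1 = ~(0 & 1) = 1
u2 = ~(1 & 1) = 0
u3 = ~(1 & 0) = 1
u4 = ~(1 & 0) = 1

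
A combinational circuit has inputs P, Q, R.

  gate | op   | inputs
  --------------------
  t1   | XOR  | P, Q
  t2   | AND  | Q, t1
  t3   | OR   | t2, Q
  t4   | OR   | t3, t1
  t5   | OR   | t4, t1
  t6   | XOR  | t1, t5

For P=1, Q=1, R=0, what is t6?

1

t1 = 1 XOR 1 = 0
t2 = 1 AND 0 = 0
t3 = 0 OR 1 = 1
t4 = 1 OR 0 = 1
t5 = 1 OR 0 = 1
t6 = 0 XOR 1 = 1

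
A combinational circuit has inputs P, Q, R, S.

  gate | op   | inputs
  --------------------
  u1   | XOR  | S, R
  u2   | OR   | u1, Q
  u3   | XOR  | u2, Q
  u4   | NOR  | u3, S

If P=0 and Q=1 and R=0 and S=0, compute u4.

1

u1 = 0 XOR 0 = 0
u2 = 0 OR 1 = 1
u3 = 1 XOR 1 = 0
u4 = 0 NOR 0 = 1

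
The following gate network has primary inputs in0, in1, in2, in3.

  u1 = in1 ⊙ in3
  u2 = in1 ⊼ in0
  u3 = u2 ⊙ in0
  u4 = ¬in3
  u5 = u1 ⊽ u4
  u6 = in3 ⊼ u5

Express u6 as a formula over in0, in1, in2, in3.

u1 = in1 ⊙ in3
u4 = ¬in3
u5 = u1 ⊽ u4 = (in1 ⊙ in3) ⊽ ¬in3
u6 = in3 ⊼ u5 = in3 ⊼ ((in1 ⊙ in3) ⊽ ¬in3)

in3 ⊼ ((in1 ⊙ in3) ⊽ ¬in3)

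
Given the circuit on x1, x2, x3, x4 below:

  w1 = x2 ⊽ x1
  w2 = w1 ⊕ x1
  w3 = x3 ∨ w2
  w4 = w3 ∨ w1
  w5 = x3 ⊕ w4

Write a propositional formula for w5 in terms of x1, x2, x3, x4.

x3 ⊕ ((x3 ∨ ((x2 ⊽ x1) ⊕ x1)) ∨ (x2 ⊽ x1))

w1 = x2 ⊽ x1
w2 = w1 ⊕ x1 = (x2 ⊽ x1) ⊕ x1
w3 = x3 ∨ w2 = x3 ∨ ((x2 ⊽ x1) ⊕ x1)
w4 = w3 ∨ w1 = (x3 ∨ ((x2 ⊽ x1) ⊕ x1)) ∨ (x2 ⊽ x1)
w5 = x3 ⊕ w4 = x3 ⊕ ((x3 ∨ ((x2 ⊽ x1) ⊕ x1)) ∨ (x2 ⊽ x1))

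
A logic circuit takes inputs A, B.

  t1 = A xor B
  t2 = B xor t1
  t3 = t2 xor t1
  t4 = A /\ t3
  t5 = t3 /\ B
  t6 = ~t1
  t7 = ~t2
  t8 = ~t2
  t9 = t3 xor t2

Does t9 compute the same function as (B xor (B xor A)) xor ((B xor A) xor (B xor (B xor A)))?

Yes

t1 = A xor B
t2 = B xor t1 = B xor (A xor B)
t3 = t2 xor t1 = (B xor (A xor B)) xor (A xor B)
t9 = t3 xor t2 = ((B xor (A xor B)) xor (A xor B)) xor (B xor (A xor B))
At A=0, B=0: circuit gives 0, formula gives 0.
At A=0, B=1: circuit gives 1, formula gives 1.
Agrees on all 4 inputs.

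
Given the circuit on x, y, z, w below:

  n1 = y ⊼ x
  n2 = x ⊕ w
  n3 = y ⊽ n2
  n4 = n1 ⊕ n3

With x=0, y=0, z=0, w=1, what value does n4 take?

1

n1 = 0 ⊼ 0 = 1
n2 = 0 ⊕ 1 = 1
n3 = 0 ⊽ 1 = 0
n4 = 1 ⊕ 0 = 1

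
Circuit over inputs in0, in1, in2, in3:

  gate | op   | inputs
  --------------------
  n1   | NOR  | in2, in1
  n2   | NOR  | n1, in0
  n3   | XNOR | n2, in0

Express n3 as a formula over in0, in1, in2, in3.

n1 = in2 NOR in1
n2 = n1 NOR in0 = (in2 NOR in1) NOR in0
n3 = n2 XNOR in0 = ((in2 NOR in1) NOR in0) XNOR in0

((in2 NOR in1) NOR in0) XNOR in0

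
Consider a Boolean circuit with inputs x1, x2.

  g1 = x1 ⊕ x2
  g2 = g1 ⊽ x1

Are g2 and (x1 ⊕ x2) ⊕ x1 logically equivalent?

g1 = x1 ⊕ x2
g2 = g1 ⊽ x1 = (x1 ⊕ x2) ⊽ x1
At x1=0, x2=0: circuit gives 1, formula gives 0.

No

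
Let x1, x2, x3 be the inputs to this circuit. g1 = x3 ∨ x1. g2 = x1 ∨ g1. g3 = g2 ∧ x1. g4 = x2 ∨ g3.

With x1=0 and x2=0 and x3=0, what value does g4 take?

0

g1 = 0 ∨ 0 = 0
g2 = 0 ∨ 0 = 0
g3 = 0 ∧ 0 = 0
g4 = 0 ∨ 0 = 0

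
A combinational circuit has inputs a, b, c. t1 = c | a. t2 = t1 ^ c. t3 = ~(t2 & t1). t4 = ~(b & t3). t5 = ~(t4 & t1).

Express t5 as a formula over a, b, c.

~((~(b & (~(((c | a) ^ c) & (c | a))))) & (c | a))

t1 = c | a
t2 = t1 ^ c = (c | a) ^ c
t3 = ~(t2 & t1) = ~(((c | a) ^ c) & (c | a))
t4 = ~(b & t3) = ~(b & (~(((c | a) ^ c) & (c | a))))
t5 = ~(t4 & t1) = ~((~(b & (~(((c | a) ^ c) & (c | a))))) & (c | a))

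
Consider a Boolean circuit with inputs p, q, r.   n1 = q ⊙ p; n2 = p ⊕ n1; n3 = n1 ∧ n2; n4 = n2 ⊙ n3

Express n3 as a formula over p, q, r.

n1 = q ⊙ p
n2 = p ⊕ n1 = p ⊕ (q ⊙ p)
n3 = n1 ∧ n2 = (q ⊙ p) ∧ (p ⊕ (q ⊙ p))

(q ⊙ p) ∧ (p ⊕ (q ⊙ p))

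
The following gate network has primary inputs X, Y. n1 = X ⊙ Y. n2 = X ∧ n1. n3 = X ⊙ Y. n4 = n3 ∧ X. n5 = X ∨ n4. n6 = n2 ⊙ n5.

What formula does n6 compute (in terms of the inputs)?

(X ∧ (X ⊙ Y)) ⊙ (X ∨ ((X ⊙ Y) ∧ X))

n1 = X ⊙ Y
n2 = X ∧ n1 = X ∧ (X ⊙ Y)
n3 = X ⊙ Y
n4 = n3 ∧ X = (X ⊙ Y) ∧ X
n5 = X ∨ n4 = X ∨ ((X ⊙ Y) ∧ X)
n6 = n2 ⊙ n5 = (X ∧ (X ⊙ Y)) ⊙ (X ∨ ((X ⊙ Y) ∧ X))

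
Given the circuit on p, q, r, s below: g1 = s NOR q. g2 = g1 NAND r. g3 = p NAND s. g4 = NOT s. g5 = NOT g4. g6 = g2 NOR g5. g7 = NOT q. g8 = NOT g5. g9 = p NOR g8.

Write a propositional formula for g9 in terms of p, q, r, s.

p NOR NOT NOT NOT s

g4 = NOT s
g5 = NOT g4 = NOT NOT s
g8 = NOT g5 = NOT NOT NOT s
g9 = p NOR g8 = p NOR NOT NOT NOT s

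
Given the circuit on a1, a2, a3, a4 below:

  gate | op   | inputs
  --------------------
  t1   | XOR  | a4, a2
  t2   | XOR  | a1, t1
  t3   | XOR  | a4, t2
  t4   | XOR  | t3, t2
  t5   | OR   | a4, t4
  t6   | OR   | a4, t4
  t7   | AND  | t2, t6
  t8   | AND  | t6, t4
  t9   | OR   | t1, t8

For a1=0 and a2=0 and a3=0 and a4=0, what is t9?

0

t1 = 0 XOR 0 = 0
t2 = 0 XOR 0 = 0
t3 = 0 XOR 0 = 0
t4 = 0 XOR 0 = 0
t6 = 0 OR 0 = 0
t8 = 0 AND 0 = 0
t9 = 0 OR 0 = 0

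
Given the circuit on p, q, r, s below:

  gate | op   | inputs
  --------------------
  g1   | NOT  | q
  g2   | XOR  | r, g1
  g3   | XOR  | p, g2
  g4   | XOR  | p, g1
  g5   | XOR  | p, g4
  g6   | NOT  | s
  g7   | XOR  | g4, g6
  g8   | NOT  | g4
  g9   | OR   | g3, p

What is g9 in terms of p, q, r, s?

g1 = NOT q
g2 = r XOR g1 = r XOR NOT q
g3 = p XOR g2 = p XOR (r XOR NOT q)
g9 = g3 OR p = (p XOR (r XOR NOT q)) OR p

(p XOR (r XOR NOT q)) OR p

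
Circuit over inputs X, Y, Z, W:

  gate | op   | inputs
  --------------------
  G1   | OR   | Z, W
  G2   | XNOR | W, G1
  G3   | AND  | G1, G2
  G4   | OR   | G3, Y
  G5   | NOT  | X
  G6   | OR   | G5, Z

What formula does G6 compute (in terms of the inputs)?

G5 = NOT X
G6 = G5 OR Z = NOT X OR Z

NOT X OR Z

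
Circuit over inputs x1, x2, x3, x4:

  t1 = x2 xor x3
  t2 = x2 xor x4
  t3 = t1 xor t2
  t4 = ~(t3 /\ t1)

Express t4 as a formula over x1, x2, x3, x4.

~(((x2 xor x3) xor (x2 xor x4)) /\ (x2 xor x3))

t1 = x2 xor x3
t2 = x2 xor x4
t3 = t1 xor t2 = (x2 xor x3) xor (x2 xor x4)
t4 = ~(t3 /\ t1) = ~(((x2 xor x3) xor (x2 xor x4)) /\ (x2 xor x3))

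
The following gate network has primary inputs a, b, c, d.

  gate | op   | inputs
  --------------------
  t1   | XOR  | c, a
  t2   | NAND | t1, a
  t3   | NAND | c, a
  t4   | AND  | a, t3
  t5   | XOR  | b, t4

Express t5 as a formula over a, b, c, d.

t3 = c NAND a
t4 = a AND t3 = a AND (c NAND a)
t5 = b XOR t4 = b XOR (a AND (c NAND a))

b XOR (a AND (c NAND a))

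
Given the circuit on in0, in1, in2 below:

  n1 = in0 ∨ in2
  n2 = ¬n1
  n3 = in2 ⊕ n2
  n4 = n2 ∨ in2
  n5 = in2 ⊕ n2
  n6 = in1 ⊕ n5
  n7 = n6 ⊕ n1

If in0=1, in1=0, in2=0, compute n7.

n1 = 1 ∨ 0 = 1
n2 = ¬1 = 0
n5 = 0 ⊕ 0 = 0
n6 = 0 ⊕ 0 = 0
n7 = 0 ⊕ 1 = 1

1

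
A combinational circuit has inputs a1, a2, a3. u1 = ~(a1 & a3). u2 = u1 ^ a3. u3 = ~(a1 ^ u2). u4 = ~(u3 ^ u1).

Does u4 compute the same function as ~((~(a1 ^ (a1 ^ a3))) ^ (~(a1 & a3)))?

u1 = ~(a1 & a3)
u2 = u1 ^ a3 = (~(a1 & a3)) ^ a3
u3 = ~(a1 ^ u2) = ~(a1 ^ ((~(a1 & a3)) ^ a3))
u4 = ~(u3 ^ u1) = ~((~(a1 ^ ((~(a1 & a3)) ^ a3))) ^ (~(a1 & a3)))
At a1=0, a2=0, a3=0: circuit gives 0, formula gives 1.

No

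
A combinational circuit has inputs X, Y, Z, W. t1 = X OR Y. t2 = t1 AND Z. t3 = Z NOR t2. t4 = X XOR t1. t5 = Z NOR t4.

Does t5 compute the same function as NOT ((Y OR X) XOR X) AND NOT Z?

Yes

t1 = X OR Y
t4 = X XOR t1 = X XOR (X OR Y)
t5 = Z NOR t4 = Z NOR (X XOR (X OR Y))
At X=0, Y=0, Z=1, W=0: circuit gives 0, formula gives 0.
At X=0, Y=0, Z=0, W=0: circuit gives 1, formula gives 1.
Agrees on all 16 inputs.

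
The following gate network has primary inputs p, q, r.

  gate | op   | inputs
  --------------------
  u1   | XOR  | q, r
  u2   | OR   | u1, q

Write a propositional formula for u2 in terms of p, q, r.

(q XOR r) OR q

u1 = q XOR r
u2 = u1 OR q = (q XOR r) OR q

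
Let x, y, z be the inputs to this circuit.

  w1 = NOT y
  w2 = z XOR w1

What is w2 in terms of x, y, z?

z XOR NOT y

w1 = NOT y
w2 = z XOR w1 = z XOR NOT y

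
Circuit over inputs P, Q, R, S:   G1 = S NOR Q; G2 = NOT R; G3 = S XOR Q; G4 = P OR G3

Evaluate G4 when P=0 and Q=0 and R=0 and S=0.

G3 = 0 XOR 0 = 0
G4 = 0 OR 0 = 0

0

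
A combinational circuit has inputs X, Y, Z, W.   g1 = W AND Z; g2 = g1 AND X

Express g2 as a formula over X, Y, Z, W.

(W AND Z) AND X

g1 = W AND Z
g2 = g1 AND X = (W AND Z) AND X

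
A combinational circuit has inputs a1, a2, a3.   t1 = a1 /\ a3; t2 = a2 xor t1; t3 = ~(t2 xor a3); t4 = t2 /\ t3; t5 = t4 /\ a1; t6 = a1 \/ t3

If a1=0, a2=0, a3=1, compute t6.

t1 = 0 /\ 1 = 0
t2 = 0 xor 0 = 0
t3 = ~(0 xor 1) = 0
t6 = 0 \/ 0 = 0

0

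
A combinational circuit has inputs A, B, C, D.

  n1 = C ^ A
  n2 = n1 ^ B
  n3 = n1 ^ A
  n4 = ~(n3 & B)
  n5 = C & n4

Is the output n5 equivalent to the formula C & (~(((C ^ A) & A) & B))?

No

n1 = C ^ A
n3 = n1 ^ A = (C ^ A) ^ A
n4 = ~(n3 & B) = ~(((C ^ A) ^ A) & B)
n5 = C & n4 = C & (~(((C ^ A) ^ A) & B))
At A=0, B=1, C=1, D=0: circuit gives 0, formula gives 1.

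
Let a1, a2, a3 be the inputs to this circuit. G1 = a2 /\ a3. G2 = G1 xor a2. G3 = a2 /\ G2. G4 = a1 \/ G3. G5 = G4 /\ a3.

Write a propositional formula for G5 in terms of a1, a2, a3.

G1 = a2 /\ a3
G2 = G1 xor a2 = (a2 /\ a3) xor a2
G3 = a2 /\ G2 = a2 /\ ((a2 /\ a3) xor a2)
G4 = a1 \/ G3 = a1 \/ (a2 /\ ((a2 /\ a3) xor a2))
G5 = G4 /\ a3 = (a1 \/ (a2 /\ ((a2 /\ a3) xor a2))) /\ a3

(a1 \/ (a2 /\ ((a2 /\ a3) xor a2))) /\ a3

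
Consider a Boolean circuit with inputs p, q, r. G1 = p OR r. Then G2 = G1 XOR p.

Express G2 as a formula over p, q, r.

G1 = p OR r
G2 = G1 XOR p = (p OR r) XOR p

(p OR r) XOR p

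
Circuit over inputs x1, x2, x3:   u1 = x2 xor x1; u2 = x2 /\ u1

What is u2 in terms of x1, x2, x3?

x2 /\ (x2 xor x1)

u1 = x2 xor x1
u2 = x2 /\ u1 = x2 /\ (x2 xor x1)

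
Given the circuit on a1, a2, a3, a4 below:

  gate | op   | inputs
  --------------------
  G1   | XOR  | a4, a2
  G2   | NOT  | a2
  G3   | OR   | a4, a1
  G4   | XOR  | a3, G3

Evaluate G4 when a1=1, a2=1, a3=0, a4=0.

G3 = 0 OR 1 = 1
G4 = 0 XOR 1 = 1

1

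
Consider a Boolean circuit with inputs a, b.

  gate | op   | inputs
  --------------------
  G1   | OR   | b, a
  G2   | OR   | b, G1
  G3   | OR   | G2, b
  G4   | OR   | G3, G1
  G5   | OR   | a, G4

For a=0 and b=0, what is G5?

G1 = 0 OR 0 = 0
G2 = 0 OR 0 = 0
G3 = 0 OR 0 = 0
G4 = 0 OR 0 = 0
G5 = 0 OR 0 = 0

0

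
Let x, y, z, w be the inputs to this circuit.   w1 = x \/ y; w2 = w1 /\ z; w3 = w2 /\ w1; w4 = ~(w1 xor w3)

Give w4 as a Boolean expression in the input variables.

~((x \/ y) xor (((x \/ y) /\ z) /\ (x \/ y)))

w1 = x \/ y
w2 = w1 /\ z = (x \/ y) /\ z
w3 = w2 /\ w1 = ((x \/ y) /\ z) /\ (x \/ y)
w4 = ~(w1 xor w3) = ~((x \/ y) xor (((x \/ y) /\ z) /\ (x \/ y)))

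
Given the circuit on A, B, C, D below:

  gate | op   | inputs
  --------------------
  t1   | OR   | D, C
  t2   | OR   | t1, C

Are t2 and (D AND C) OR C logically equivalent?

t1 = D OR C
t2 = t1 OR C = (D OR C) OR C
At A=0, B=0, C=0, D=1: circuit gives 1, formula gives 0.

No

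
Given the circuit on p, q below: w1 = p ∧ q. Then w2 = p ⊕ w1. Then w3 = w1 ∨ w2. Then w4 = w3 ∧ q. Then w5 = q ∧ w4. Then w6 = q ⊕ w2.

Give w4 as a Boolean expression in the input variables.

((p ∧ q) ∨ (p ⊕ (p ∧ q))) ∧ q

w1 = p ∧ q
w2 = p ⊕ w1 = p ⊕ (p ∧ q)
w3 = w1 ∨ w2 = (p ∧ q) ∨ (p ⊕ (p ∧ q))
w4 = w3 ∧ q = ((p ∧ q) ∨ (p ⊕ (p ∧ q))) ∧ q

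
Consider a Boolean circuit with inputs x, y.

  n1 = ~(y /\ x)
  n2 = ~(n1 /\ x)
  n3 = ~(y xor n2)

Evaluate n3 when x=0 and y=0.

n1 = ~(0 /\ 0) = 1
n2 = ~(1 /\ 0) = 1
n3 = ~(0 xor 1) = 0

0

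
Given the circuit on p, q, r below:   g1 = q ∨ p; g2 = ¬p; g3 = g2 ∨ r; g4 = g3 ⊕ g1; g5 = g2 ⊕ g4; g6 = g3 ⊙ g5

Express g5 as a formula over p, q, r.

g1 = q ∨ p
g2 = ¬p
g3 = g2 ∨ r = ¬p ∨ r
g4 = g3 ⊕ g1 = (¬p ∨ r) ⊕ (q ∨ p)
g5 = g2 ⊕ g4 = ¬p ⊕ ((¬p ∨ r) ⊕ (q ∨ p))

¬p ⊕ ((¬p ∨ r) ⊕ (q ∨ p))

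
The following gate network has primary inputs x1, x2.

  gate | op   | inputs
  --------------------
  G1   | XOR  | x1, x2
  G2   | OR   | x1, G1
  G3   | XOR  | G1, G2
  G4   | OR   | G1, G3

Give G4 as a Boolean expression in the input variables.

(x1 XOR x2) OR ((x1 XOR x2) XOR (x1 OR (x1 XOR x2)))

G1 = x1 XOR x2
G2 = x1 OR G1 = x1 OR (x1 XOR x2)
G3 = G1 XOR G2 = (x1 XOR x2) XOR (x1 OR (x1 XOR x2))
G4 = G1 OR G3 = (x1 XOR x2) OR ((x1 XOR x2) XOR (x1 OR (x1 XOR x2)))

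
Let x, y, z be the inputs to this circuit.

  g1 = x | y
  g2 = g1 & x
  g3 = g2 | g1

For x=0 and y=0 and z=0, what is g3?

g1 = 0 | 0 = 0
g2 = 0 & 0 = 0
g3 = 0 | 0 = 0

0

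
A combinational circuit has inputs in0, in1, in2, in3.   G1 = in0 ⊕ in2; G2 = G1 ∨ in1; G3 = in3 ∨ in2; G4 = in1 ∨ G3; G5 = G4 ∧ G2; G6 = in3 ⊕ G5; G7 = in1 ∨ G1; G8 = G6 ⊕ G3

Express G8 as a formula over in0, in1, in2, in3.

(in3 ⊕ ((in1 ∨ (in3 ∨ in2)) ∧ ((in0 ⊕ in2) ∨ in1))) ⊕ (in3 ∨ in2)

G1 = in0 ⊕ in2
G2 = G1 ∨ in1 = (in0 ⊕ in2) ∨ in1
G3 = in3 ∨ in2
G4 = in1 ∨ G3 = in1 ∨ (in3 ∨ in2)
G5 = G4 ∧ G2 = (in1 ∨ (in3 ∨ in2)) ∧ ((in0 ⊕ in2) ∨ in1)
G6 = in3 ⊕ G5 = in3 ⊕ ((in1 ∨ (in3 ∨ in2)) ∧ ((in0 ⊕ in2) ∨ in1))
G8 = G6 ⊕ G3 = (in3 ⊕ ((in1 ∨ (in3 ∨ in2)) ∧ ((in0 ⊕ in2) ∨ in1))) ⊕ (in3 ∨ in2)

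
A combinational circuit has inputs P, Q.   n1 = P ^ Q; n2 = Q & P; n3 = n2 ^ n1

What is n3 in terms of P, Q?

n1 = P ^ Q
n2 = Q & P
n3 = n2 ^ n1 = (Q & P) ^ (P ^ Q)

(Q & P) ^ (P ^ Q)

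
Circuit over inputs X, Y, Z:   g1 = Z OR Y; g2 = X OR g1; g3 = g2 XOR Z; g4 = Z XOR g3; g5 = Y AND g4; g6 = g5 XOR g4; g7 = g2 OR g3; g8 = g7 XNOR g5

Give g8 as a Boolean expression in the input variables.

g1 = Z OR Y
g2 = X OR g1 = X OR (Z OR Y)
g3 = g2 XOR Z = (X OR (Z OR Y)) XOR Z
g4 = Z XOR g3 = Z XOR ((X OR (Z OR Y)) XOR Z)
g5 = Y AND g4 = Y AND (Z XOR ((X OR (Z OR Y)) XOR Z))
g7 = g2 OR g3 = (X OR (Z OR Y)) OR ((X OR (Z OR Y)) XOR Z)
g8 = g7 XNOR g5 = ((X OR (Z OR Y)) OR ((X OR (Z OR Y)) XOR Z)) XNOR (Y AND (Z XOR ((X OR (Z OR Y)) XOR Z)))

((X OR (Z OR Y)) OR ((X OR (Z OR Y)) XOR Z)) XNOR (Y AND (Z XOR ((X OR (Z OR Y)) XOR Z)))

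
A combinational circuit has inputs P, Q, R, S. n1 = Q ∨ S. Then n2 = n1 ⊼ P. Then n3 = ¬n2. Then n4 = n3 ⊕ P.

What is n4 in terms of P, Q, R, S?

¬((Q ∨ S) ⊼ P) ⊕ P

n1 = Q ∨ S
n2 = n1 ⊼ P = (Q ∨ S) ⊼ P
n3 = ¬n2 = ¬((Q ∨ S) ⊼ P)
n4 = n3 ⊕ P = ¬((Q ∨ S) ⊼ P) ⊕ P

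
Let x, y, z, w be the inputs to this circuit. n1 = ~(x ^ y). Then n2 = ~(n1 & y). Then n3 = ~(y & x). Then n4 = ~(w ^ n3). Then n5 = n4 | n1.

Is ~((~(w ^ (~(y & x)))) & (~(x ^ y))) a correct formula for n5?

n1 = ~(x ^ y)
n3 = ~(y & x)
n4 = ~(w ^ n3) = ~(w ^ (~(y & x)))
n5 = n4 | n1 = (~(w ^ (~(y & x)))) | (~(x ^ y))
At x=0, y=0, z=0, w=1: circuit gives 1, formula gives 0.

No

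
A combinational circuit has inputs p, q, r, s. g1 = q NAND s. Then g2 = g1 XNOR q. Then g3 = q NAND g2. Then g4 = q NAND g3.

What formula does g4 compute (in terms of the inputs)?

g1 = q NAND s
g2 = g1 XNOR q = (q NAND s) XNOR q
g3 = q NAND g2 = q NAND ((q NAND s) XNOR q)
g4 = q NAND g3 = q NAND (q NAND ((q NAND s) XNOR q))

q NAND (q NAND ((q NAND s) XNOR q))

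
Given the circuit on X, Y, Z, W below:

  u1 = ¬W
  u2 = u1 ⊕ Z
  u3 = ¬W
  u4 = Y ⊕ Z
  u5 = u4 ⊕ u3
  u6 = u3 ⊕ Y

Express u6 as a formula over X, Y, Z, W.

¬W ⊕ Y

u3 = ¬W
u6 = u3 ⊕ Y = ¬W ⊕ Y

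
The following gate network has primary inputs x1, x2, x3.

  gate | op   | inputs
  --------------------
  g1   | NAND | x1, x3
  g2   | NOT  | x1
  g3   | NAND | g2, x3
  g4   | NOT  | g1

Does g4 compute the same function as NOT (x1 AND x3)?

No

g1 = x1 NAND x3
g4 = NOT g1 = NOT (x1 NAND x3)
At x1=0, x2=0, x3=0: circuit gives 0, formula gives 1.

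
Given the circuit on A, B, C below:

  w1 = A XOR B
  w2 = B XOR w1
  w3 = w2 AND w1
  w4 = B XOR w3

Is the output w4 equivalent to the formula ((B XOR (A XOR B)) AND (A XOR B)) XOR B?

w1 = A XOR B
w2 = B XOR w1 = B XOR (A XOR B)
w3 = w2 AND w1 = (B XOR (A XOR B)) AND (A XOR B)
w4 = B XOR w3 = B XOR ((B XOR (A XOR B)) AND (A XOR B))
At A=0, B=0, C=0: circuit gives 0, formula gives 0.
At A=0, B=1, C=0: circuit gives 1, formula gives 1.
Agrees on all 8 inputs.

Yes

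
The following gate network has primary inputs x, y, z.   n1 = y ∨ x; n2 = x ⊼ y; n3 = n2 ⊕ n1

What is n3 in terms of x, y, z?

n1 = y ∨ x
n2 = x ⊼ y
n3 = n2 ⊕ n1 = (x ⊼ y) ⊕ (y ∨ x)

(x ⊼ y) ⊕ (y ∨ x)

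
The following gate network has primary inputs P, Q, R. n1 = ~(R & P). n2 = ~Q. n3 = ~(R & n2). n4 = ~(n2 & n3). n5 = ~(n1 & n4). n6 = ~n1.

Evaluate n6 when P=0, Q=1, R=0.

n1 = ~(0 & 0) = 1
n6 = ~1 = 0

0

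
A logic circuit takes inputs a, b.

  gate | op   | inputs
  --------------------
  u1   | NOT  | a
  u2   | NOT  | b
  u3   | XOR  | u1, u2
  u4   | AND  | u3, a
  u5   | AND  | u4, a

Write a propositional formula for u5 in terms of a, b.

((NOT a XOR NOT b) AND a) AND a

u1 = NOT a
u2 = NOT b
u3 = u1 XOR u2 = NOT a XOR NOT b
u4 = u3 AND a = (NOT a XOR NOT b) AND a
u5 = u4 AND a = ((NOT a XOR NOT b) AND a) AND a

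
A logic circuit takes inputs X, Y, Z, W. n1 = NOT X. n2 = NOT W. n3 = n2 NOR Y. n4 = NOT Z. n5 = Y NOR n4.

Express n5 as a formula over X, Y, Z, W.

Y NOR NOT Z

n4 = NOT Z
n5 = Y NOR n4 = Y NOR NOT Z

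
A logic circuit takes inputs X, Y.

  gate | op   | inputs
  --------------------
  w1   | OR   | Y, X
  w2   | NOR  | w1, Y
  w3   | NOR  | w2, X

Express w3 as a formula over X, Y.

w1 = Y OR X
w2 = w1 NOR Y = (Y OR X) NOR Y
w3 = w2 NOR X = ((Y OR X) NOR Y) NOR X

((Y OR X) NOR Y) NOR X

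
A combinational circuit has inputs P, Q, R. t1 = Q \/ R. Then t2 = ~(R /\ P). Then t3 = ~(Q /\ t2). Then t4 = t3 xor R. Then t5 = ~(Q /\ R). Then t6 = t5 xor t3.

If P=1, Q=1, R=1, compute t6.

t2 = ~(1 /\ 1) = 0
t3 = ~(1 /\ 0) = 1
t5 = ~(1 /\ 1) = 0
t6 = 0 xor 1 = 1

1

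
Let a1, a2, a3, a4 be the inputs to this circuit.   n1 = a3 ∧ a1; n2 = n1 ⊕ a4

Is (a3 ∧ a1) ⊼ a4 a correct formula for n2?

No

n1 = a3 ∧ a1
n2 = n1 ⊕ a4 = (a3 ∧ a1) ⊕ a4
At a1=0, a2=0, a3=0, a4=0: circuit gives 0, formula gives 1.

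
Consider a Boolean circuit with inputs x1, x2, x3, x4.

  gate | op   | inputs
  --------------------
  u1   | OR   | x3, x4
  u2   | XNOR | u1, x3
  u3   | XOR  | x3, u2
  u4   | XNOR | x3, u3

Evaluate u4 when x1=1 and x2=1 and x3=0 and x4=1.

u1 = 0 OR 1 = 1
u2 = 1 XNOR 0 = 0
u3 = 0 XOR 0 = 0
u4 = 0 XNOR 0 = 1

1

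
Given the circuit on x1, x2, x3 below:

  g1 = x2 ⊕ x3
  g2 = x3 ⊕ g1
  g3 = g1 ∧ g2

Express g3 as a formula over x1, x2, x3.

g1 = x2 ⊕ x3
g2 = x3 ⊕ g1 = x3 ⊕ (x2 ⊕ x3)
g3 = g1 ∧ g2 = (x2 ⊕ x3) ∧ (x3 ⊕ (x2 ⊕ x3))

(x2 ⊕ x3) ∧ (x3 ⊕ (x2 ⊕ x3))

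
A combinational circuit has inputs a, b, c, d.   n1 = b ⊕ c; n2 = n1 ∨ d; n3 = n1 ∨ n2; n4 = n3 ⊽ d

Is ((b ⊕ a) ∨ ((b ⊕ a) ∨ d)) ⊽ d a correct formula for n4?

No

n1 = b ⊕ c
n2 = n1 ∨ d = (b ⊕ c) ∨ d
n3 = n1 ∨ n2 = (b ⊕ c) ∨ ((b ⊕ c) ∨ d)
n4 = n3 ⊽ d = ((b ⊕ c) ∨ ((b ⊕ c) ∨ d)) ⊽ d
At a=0, b=0, c=1, d=0: circuit gives 0, formula gives 1.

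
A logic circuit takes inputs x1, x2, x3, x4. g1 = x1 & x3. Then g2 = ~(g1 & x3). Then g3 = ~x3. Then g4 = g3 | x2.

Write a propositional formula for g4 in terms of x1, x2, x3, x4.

g3 = ~x3
g4 = g3 | x2 = ~x3 | x2

~x3 | x2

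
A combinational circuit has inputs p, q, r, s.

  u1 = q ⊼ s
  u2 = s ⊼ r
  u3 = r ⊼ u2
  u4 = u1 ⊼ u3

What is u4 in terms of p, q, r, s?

u1 = q ⊼ s
u2 = s ⊼ r
u3 = r ⊼ u2 = r ⊼ (s ⊼ r)
u4 = u1 ⊼ u3 = (q ⊼ s) ⊼ (r ⊼ (s ⊼ r))

(q ⊼ s) ⊼ (r ⊼ (s ⊼ r))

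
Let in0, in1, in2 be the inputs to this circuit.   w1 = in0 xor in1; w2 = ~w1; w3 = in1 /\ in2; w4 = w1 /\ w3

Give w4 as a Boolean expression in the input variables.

w1 = in0 xor in1
w3 = in1 /\ in2
w4 = w1 /\ w3 = (in0 xor in1) /\ (in1 /\ in2)

(in0 xor in1) /\ (in1 /\ in2)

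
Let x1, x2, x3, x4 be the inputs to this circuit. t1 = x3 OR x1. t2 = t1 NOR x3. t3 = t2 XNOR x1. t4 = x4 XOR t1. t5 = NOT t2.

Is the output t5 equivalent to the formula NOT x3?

No

t1 = x3 OR x1
t2 = t1 NOR x3 = (x3 OR x1) NOR x3
t5 = NOT t2 = NOT ((x3 OR x1) NOR x3)
At x1=0, x2=0, x3=0, x4=0: circuit gives 0, formula gives 1.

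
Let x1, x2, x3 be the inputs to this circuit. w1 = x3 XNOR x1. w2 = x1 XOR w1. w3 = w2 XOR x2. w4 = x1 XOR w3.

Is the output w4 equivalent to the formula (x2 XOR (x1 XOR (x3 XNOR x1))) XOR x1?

w1 = x3 XNOR x1
w2 = x1 XOR w1 = x1 XOR (x3 XNOR x1)
w3 = w2 XOR x2 = (x1 XOR (x3 XNOR x1)) XOR x2
w4 = x1 XOR w3 = x1 XOR ((x1 XOR (x3 XNOR x1)) XOR x2)
At x1=0, x2=0, x3=1: circuit gives 0, formula gives 0.
At x1=0, x2=0, x3=0: circuit gives 1, formula gives 1.
Agrees on all 8 inputs.

Yes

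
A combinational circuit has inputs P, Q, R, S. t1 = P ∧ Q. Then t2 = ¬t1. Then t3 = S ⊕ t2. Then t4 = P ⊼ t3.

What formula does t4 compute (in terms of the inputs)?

t1 = P ∧ Q
t2 = ¬t1 = ¬(P ∧ Q)
t3 = S ⊕ t2 = S ⊕ ¬(P ∧ Q)
t4 = P ⊼ t3 = P ⊼ (S ⊕ ¬(P ∧ Q))

P ⊼ (S ⊕ ¬(P ∧ Q))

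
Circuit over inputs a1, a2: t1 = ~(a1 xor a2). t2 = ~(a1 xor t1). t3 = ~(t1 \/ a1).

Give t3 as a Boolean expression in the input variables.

t1 = ~(a1 xor a2)
t3 = ~(t1 \/ a1) = ~((~(a1 xor a2)) \/ a1)

~((~(a1 xor a2)) \/ a1)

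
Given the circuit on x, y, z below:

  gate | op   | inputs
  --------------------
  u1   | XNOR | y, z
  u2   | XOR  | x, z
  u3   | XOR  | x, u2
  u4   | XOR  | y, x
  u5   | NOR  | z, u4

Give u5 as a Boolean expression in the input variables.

z NOR (y XOR x)

u4 = y XOR x
u5 = z NOR u4 = z NOR (y XOR x)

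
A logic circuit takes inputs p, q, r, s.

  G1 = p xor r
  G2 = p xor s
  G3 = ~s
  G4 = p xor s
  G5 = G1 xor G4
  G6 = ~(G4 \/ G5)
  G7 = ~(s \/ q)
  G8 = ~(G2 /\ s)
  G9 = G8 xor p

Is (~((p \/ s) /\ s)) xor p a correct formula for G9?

No

G2 = p xor s
G8 = ~(G2 /\ s) = ~((p xor s) /\ s)
G9 = G8 xor p = (~((p xor s) /\ s)) xor p
At p=1, q=0, r=0, s=1: circuit gives 0, formula gives 1.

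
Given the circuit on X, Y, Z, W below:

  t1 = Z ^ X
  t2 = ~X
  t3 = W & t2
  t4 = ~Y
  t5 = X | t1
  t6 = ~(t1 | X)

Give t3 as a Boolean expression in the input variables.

t2 = ~X
t3 = W & t2 = W & ~X

W & ~X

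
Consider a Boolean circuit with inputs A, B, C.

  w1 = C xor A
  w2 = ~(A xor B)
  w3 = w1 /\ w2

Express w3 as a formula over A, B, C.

(C xor A) /\ (~(A xor B))

w1 = C xor A
w2 = ~(A xor B)
w3 = w1 /\ w2 = (C xor A) /\ (~(A xor B))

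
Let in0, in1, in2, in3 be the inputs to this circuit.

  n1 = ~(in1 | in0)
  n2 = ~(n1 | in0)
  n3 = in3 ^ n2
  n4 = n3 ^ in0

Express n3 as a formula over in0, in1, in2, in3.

n1 = ~(in1 | in0)
n2 = ~(n1 | in0) = ~((~(in1 | in0)) | in0)
n3 = in3 ^ n2 = in3 ^ (~((~(in1 | in0)) | in0))

in3 ^ (~((~(in1 | in0)) | in0))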